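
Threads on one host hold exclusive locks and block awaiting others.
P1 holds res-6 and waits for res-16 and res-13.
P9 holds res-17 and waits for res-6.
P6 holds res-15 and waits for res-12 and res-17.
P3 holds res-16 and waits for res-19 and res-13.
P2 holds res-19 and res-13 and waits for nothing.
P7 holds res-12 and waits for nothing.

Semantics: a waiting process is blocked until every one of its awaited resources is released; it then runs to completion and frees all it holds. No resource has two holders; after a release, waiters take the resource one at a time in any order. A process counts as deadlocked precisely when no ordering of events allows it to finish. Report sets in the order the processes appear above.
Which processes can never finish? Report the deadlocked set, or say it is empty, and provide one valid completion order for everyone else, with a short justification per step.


No process is deadlocked.
Key observation: the wait relation is loop-free; peeling off processes with no waits unwinds the whole state.
A valid finishing order for the others: P2, P7, P3, P1, P9, P6.
Check, step by step:
  P2 waits on nothing -> runs at once and releases res-19 and res-13
  P7 waits on nothing -> runs at once and releases res-12
  P3: everything it awaited (res-19 and res-13) is free; runs, freeing res-16
  P1: everything it awaited (res-16 and res-13) is free; runs, freeing res-6
  P9: everything it awaited (res-6) is free; runs, freeing res-17
  P6: everything it awaited (res-12 and res-17) is free; runs, freeing res-15


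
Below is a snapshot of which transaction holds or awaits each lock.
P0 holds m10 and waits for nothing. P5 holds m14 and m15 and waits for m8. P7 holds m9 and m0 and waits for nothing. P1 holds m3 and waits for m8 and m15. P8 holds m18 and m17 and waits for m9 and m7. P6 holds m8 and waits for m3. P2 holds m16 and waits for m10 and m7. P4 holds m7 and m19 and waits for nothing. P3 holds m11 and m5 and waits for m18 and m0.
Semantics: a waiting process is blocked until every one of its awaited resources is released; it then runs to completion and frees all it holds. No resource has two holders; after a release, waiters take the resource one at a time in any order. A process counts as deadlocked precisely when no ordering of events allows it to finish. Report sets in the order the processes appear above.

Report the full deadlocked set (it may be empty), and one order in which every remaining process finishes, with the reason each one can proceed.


Deadlocked set: P5, P1 and P6.
Key observation: nobody on the ring P5 -> P6 -> P1 -> P5 can start until another member finishes, which never happens; no other process is dragged down with it.
One completion order for the rest: P7, P0, P4, P8, P2, P3.
Check, step by step:
  run P7 (it waits on nothing); releases m9 and m0
  run P0 (it waits on nothing); releases m10
  run P4 (it waits on nothing); releases m7 and m19
  P8 waits on m9 and m7 — all released -> runs and releases m18 and m17
  P2 waits on m10 and m7 — all released -> runs and releases m16
  P3 waits on m18 and m0 — all released -> runs and releases m11 and m5


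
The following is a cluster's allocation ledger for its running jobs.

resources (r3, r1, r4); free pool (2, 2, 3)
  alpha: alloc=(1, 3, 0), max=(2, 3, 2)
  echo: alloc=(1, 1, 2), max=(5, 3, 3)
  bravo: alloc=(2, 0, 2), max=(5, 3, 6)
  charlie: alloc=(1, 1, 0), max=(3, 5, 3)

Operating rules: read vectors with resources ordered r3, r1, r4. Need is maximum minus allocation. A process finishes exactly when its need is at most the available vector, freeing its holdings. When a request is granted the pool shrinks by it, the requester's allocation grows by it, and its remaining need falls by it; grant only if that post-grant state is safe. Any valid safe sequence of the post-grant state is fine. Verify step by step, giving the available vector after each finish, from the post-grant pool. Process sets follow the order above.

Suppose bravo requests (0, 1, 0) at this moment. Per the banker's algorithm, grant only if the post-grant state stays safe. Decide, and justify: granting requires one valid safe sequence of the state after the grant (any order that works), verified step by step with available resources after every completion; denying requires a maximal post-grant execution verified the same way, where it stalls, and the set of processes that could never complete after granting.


GRANT: granting preserves safety; a valid post-grant sequence is alpha, charlie, echo, bravo.
Key observation: post-grant, (2, 1, 3) remains, and an order beginning with alpha completes everyone.
Step-by-step check of the post-grant state:
  pool = (2, 1, 3)
  alpha needs (1, 0, 2) <= (2, 1, 3) -> finishes; pool += (1, 3, 0) = (3, 4, 3)
  charlie needs (2, 4, 3) <= (3, 4, 3) -> finishes; pool += (1, 1, 0) = (4, 5, 3)
  echo needs (4, 2, 1) <= (4, 5, 3) -> finishes; pool += (1, 1, 2) = (5, 6, 5)
  bravo needs (3, 2, 4) <= (5, 6, 5) -> finishes; pool += (2, 1, 2) = (7, 7, 7)


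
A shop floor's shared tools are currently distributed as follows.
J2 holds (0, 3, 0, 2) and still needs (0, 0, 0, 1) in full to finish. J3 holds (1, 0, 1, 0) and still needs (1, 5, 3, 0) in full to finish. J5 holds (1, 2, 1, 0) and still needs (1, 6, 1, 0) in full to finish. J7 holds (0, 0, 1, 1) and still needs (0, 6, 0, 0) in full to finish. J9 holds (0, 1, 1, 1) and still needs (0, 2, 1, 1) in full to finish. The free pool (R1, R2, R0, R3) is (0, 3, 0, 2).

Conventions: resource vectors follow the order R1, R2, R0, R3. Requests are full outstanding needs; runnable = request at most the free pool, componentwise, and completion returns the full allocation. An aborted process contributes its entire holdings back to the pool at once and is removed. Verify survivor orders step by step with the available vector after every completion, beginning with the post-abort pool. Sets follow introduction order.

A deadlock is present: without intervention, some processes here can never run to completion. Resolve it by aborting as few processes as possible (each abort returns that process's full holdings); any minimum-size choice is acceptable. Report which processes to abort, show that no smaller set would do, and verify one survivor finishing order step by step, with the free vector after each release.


Minimum abort set: J5.
Key observation: J3 had no path to completion before; after the abort of J5 ((1, 2, 1, 0) returned), step 4 is where it fits.
Minimality: the empty abort set fails — the state is deadlocked as it stands.
One survivor order: J2, J9, J7, J3. Check, step by step (post-abort pool first):
  pool = (1, 5, 1, 2)
  run J2 (needs (0, 0, 0, 1), free (1, 5, 1, 2)); after release of (0, 3, 0, 2) the pool is (1, 8, 1, 4)
  run J9 (needs (0, 2, 1, 1), free (1, 8, 1, 4)); after release of (0, 1, 1, 1) the pool is (1, 9, 2, 5)
  run J7 (needs (0, 6, 0, 0), free (1, 9, 2, 5)); after release of (0, 0, 1, 1) the pool is (1, 9, 3, 6)
  run J3 (needs (1, 5, 3, 0), free (1, 9, 3, 6)); after release of (1, 0, 1, 0) the pool is (2, 9, 4, 6)


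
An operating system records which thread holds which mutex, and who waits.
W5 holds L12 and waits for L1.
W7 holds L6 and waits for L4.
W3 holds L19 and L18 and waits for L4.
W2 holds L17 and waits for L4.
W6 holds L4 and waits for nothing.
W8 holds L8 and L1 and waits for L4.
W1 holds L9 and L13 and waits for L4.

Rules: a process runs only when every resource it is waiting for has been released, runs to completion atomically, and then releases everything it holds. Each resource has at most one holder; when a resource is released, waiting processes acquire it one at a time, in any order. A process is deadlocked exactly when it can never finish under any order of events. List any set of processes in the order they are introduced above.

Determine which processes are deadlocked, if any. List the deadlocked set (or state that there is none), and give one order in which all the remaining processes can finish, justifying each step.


No process is deadlocked.
Key observation: no waiting chain loops back on itself — every chain ends at a process that waits on nothing, so everyone eventually runs.
A valid finishing order for the others: W6, W8, W5, W7, W1, W2, W3.
Verifying each step:
  run W6 (it waits on nothing); releases L4
  W8: everything it awaited (L4) is free; runs, freeing L8 and L1
  W5: everything it awaited (L1) is free; runs, freeing L12
  W7: everything it awaited (L4) is free; runs, freeing L6
  W1: everything it awaited (L4) is free; runs, freeing L9 and L13
  W2: everything it awaited (L4) is free; runs, freeing L17
  W3: everything it awaited (L4) is free; runs, freeing L19 and L18


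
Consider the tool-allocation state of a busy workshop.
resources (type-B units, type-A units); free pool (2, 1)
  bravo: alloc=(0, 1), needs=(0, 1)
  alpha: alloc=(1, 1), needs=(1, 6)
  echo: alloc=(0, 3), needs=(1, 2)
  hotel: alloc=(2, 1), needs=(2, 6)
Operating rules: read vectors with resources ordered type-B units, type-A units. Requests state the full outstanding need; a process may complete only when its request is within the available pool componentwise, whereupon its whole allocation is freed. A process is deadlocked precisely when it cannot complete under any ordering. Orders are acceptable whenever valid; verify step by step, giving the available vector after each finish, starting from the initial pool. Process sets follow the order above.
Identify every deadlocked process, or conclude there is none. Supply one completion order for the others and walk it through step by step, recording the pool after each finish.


Deadlocked set: alpha and hotel.
Key observation: bravo, echo can finish, but then (2, 5) is all there is, and the blocked group's type-A units demands exceed it.
The rest can finish in the order bravo, echo. Verifying each step:
  pool = (2, 1)
  run bravo (needs (0, 1), free (2, 1)); after release of (0, 1) the pool is (2, 2)
  run echo (needs (1, 2), free (2, 2)); after release of (0, 3) the pool is (2, 5)
The stuck group stays short no matter what:
  alpha cannot run: need (1, 6) vs free (2, 5) (insufficient type-A units)
  hotel cannot run: need (2, 6) vs free (2, 5) (insufficient type-A units)


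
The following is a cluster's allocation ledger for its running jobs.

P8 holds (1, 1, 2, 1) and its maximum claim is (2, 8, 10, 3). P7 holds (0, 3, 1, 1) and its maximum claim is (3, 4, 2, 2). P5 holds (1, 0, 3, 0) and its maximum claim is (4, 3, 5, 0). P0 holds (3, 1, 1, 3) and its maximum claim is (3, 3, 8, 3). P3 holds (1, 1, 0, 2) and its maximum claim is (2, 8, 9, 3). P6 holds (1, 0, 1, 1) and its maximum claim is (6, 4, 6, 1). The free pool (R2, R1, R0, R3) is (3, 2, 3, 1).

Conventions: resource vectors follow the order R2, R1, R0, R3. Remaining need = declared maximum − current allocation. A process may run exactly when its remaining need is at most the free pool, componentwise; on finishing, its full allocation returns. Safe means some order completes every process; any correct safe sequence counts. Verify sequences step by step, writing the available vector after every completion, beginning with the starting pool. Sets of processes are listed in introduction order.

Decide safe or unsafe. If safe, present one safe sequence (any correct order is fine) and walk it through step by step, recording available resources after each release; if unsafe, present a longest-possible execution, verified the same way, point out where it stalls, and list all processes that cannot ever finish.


The state is UNSAFE.
Key observation: R1 is the bottleneck — with P7, P5, P0, P6 done the pool holds (8, 6, 9, 6), short of every remaining need.
A maximal execution: P7, P5, P0, P6 — then nothing else fits. Check, step by step:
  pool = (3, 2, 3, 1)
  run P7 (needs (3, 1, 1, 1), free (3, 2, 3, 1)); after release of (0, 3, 1, 1) the pool is (3, 5, 4, 2)
  run P5 (needs (3, 3, 2, 0), free (3, 5, 4, 2)); after release of (1, 0, 3, 0) the pool is (4, 5, 7, 2)
  run P0 (needs (0, 2, 7, 0), free (4, 5, 7, 2)); after release of (3, 1, 1, 3) the pool is (7, 6, 8, 5)
  run P6 (needs (5, 4, 5, 0), free (7, 6, 8, 5)); after release of (1, 0, 1, 1) the pool is (8, 6, 9, 6)
  blocked: P8 wants (1, 7, 8, 2), pool (8, 6, 9, 6) — not enough R1
  blocked: P3 wants (1, 7, 9, 1), pool (8, 6, 9, 6) — not enough R1
Permanently blocked: P8 and P3.


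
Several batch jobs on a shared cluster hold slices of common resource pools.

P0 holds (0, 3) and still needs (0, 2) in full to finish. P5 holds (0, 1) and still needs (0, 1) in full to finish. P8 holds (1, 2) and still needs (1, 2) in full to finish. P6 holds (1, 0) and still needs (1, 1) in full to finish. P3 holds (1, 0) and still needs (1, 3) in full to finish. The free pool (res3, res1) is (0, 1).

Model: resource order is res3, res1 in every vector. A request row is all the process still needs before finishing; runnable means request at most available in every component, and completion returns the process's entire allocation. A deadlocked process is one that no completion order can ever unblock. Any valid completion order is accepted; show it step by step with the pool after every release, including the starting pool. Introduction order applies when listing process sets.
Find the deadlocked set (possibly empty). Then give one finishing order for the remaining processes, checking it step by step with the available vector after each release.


Deadlocked set: P8, P6 and P3.
Key observation: even finishing P5, P0 leaves just (0, 5) free — too little res3 for any of the remaining processes.
A valid finishing order for the others: P5, P0. Verifying each step:
  pool = (0, 1)
  P5 needs (0, 1) <= (0, 1) -> finishes; pool += (0, 1) = (0, 2)
  P0 needs (0, 2) <= (0, 2) -> finishes; pool += (0, 3) = (0, 5)
The stuck group stays short no matter what:
  P8 still needs (1, 2) but only (0, 5) is free — short on res3
  P6 still needs (1, 1) but only (0, 5) is free — short on res3
  P3 still needs (1, 3) but only (0, 5) is free — short on res3


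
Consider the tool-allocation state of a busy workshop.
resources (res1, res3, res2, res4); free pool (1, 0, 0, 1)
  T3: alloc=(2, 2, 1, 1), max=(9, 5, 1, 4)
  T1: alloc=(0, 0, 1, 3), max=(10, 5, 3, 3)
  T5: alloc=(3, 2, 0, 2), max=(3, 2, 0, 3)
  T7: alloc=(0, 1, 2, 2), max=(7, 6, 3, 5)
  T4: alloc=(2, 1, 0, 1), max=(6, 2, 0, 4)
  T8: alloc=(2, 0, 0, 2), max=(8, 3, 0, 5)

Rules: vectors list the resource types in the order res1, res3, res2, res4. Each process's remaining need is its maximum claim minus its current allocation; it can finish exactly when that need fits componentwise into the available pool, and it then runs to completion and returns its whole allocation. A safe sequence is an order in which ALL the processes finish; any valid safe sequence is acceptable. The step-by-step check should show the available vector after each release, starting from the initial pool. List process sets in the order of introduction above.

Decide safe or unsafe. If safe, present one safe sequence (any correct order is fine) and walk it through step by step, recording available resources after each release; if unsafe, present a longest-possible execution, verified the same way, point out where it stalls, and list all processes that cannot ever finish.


The state is SAFE; one workable sequence: T5, T4, T8, T3, T7, T1.
Key observation: the order's first zero-slack moment is T5 ((0, 0, 0, 1) needed, (1, 0, 0, 1) free — a requested resource with nothing to spare).
Walking it through:
  pool = (1, 0, 0, 1)
  T5 needs (0, 0, 0, 1) <= (1, 0, 0, 1) -> finishes; pool += (3, 2, 0, 2) = (4, 2, 0, 3)
  T4 needs (4, 1, 0, 3) <= (4, 2, 0, 3) -> finishes; pool += (2, 1, 0, 1) = (6, 3, 0, 4)
  T8 needs (6, 3, 0, 3) <= (6, 3, 0, 4) -> finishes; pool += (2, 0, 0, 2) = (8, 3, 0, 6)
  T3 needs (7, 3, 0, 3) <= (8, 3, 0, 6) -> finishes; pool += (2, 2, 1, 1) = (10, 5, 1, 7)
  T7 needs (7, 5, 1, 3) <= (10, 5, 1, 7) -> finishes; pool += (0, 1, 2, 2) = (10, 6, 3, 9)
  T1 needs (10, 5, 2, 0) <= (10, 6, 3, 9) -> finishes; pool += (0, 0, 1, 3) = (10, 6, 4, 12)


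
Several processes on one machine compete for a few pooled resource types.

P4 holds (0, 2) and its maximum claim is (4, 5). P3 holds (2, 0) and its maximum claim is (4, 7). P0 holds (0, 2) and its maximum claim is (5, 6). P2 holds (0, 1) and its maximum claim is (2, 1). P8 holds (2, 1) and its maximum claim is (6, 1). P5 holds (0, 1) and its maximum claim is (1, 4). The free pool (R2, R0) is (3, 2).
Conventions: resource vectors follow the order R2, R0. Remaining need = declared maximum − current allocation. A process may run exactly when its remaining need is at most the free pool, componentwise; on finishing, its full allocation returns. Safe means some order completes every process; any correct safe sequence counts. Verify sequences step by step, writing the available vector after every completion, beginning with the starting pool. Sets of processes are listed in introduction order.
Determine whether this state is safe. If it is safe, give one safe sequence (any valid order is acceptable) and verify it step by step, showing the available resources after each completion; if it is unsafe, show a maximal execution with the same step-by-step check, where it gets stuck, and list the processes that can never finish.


UNSAFE — no complete ordering exists.
Key observation: after P2, P5 the pool peaks at (3, 4), and each blocked process is short somewhere: P4 on R2; P3 on R0; P0 on R2; P8 on R2.
Going as far as possible: P2, P5; after that, nothing fits. Check, step by step:
  pool = (3, 2)
  P2 needs (2, 0) <= (3, 2) -> finishes; pool += (0, 1) = (3, 3)
  P5 needs (1, 3) <= (3, 3) -> finishes; pool += (0, 1) = (3, 4)
  blocked: P4 wants (4, 3), pool (3, 4) — not enough R2
  blocked: P3 wants (2, 7), pool (3, 4) — not enough R0
  blocked: P0 wants (5, 4), pool (3, 4) — not enough R2
  blocked: P8 wants (4, 0), pool (3, 4) — not enough R2
Permanently blocked: P4, P3, P0 and P8.


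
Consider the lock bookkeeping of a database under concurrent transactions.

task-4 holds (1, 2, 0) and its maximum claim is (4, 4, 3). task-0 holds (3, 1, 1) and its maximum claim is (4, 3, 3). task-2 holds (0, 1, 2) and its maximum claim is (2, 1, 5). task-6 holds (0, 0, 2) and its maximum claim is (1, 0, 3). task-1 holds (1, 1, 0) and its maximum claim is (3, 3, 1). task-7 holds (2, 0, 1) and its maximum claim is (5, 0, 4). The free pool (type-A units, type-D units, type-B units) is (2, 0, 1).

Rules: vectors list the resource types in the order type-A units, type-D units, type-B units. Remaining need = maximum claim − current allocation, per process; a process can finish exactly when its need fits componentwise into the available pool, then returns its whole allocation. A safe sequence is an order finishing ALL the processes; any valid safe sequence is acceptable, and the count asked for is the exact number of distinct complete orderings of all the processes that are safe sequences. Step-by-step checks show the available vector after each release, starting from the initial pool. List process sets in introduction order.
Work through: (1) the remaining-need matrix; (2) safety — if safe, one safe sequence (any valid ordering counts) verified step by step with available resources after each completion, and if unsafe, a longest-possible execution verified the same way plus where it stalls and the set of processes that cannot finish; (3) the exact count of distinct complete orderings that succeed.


(1) Remaining need (order type-A units, type-D units, type-B units):
  task-4: (3, 2, 3)
  task-0: (1, 2, 2)
  task-2: (2, 0, 3)
  task-6: (1, 0, 1)
  task-1: (2, 2, 1)
  task-7: (3, 0, 3)
(2) UNSAFE.
Key observation: after task-6, task-2 the pool peaks at (2, 1, 5), and each blocked process is short somewhere: task-4 on type-A units, type-D units; task-0 on type-D units; task-1 on type-D units; task-7 on type-A units.
Going as far as possible: task-6, task-2; after that, nothing fits. Step-by-step check:
  pool = (2, 0, 1)
  run task-6 (needs (1, 0, 1), free (2, 0, 1)); after release of (0, 0, 2) the pool is (2, 0, 3)
  run task-2 (needs (2, 0, 3), free (2, 0, 3)); after release of (0, 1, 2) the pool is (2, 1, 5)
  task-4 still needs (3, 2, 3) but only (2, 1, 5) is free — short on type-A units and type-D units
  task-0 still needs (1, 2, 2) but only (2, 1, 5) is free — short on type-D units
  task-1 still needs (2, 2, 1) but only (2, 1, 5) is free — short on type-D units
  task-7 still needs (3, 0, 3) but only (2, 1, 5) is free — short on type-A units
Never able to finish: task-4, task-0, task-1 and task-7.
(3) Exactly 0 of the possible complete orderings are safe sequences.


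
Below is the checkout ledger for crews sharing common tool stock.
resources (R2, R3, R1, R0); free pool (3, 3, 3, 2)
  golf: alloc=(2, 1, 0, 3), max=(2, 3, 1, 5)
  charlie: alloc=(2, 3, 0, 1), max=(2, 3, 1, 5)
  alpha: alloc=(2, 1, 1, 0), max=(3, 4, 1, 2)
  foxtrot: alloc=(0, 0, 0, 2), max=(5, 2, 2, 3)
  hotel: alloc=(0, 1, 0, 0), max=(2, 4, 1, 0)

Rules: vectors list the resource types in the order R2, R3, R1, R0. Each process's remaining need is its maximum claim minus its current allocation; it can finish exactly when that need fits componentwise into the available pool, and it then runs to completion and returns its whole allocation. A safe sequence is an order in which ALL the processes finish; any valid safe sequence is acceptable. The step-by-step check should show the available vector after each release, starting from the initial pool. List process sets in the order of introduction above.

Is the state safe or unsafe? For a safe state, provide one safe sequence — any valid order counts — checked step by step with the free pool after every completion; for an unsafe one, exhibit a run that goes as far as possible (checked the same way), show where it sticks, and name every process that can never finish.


The state is SAFE; one workable sequence: alpha, foxtrot, hotel, charlie, golf.
Key observation: reading the order forward, alpha is the first process whose need (1, 3, 0, 2) meets the free pool (3, 3, 3, 2) exactly on a resource it requests.
Verifying each step:
  pool = (3, 3, 3, 2)
  alpha: need (1, 3, 0, 2) fits (3, 3, 3, 2); releases (2, 1, 1, 0), pool now (5, 4, 4, 2)
  foxtrot: need (5, 2, 2, 1) fits (5, 4, 4, 2); releases (0, 0, 0, 2), pool now (5, 4, 4, 4)
  hotel: need (2, 3, 1, 0) fits (5, 4, 4, 4); releases (0, 1, 0, 0), pool now (5, 5, 4, 4)
  charlie: need (0, 0, 1, 4) fits (5, 5, 4, 4); releases (2, 3, 0, 1), pool now (7, 8, 4, 5)
  golf: need (0, 2, 1, 2) fits (7, 8, 4, 5); releases (2, 1, 0, 3), pool now (9, 9, 4, 8)


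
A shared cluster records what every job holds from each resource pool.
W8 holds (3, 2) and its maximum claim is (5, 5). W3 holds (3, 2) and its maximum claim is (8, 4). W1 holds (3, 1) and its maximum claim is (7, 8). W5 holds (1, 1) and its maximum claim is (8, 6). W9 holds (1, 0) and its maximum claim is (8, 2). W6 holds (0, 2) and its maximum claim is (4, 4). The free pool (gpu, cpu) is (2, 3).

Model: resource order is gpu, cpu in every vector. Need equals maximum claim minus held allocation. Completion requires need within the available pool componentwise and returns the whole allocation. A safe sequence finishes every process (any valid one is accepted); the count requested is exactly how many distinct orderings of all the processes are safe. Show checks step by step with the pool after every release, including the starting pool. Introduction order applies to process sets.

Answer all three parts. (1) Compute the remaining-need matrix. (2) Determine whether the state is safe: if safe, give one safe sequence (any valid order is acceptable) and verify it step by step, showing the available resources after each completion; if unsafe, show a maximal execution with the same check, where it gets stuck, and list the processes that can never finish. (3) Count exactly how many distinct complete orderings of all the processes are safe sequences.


(1) Need matrix, components ordered gpu, cpu:
  W8: (2, 3)
  W3: (5, 2)
  W1: (4, 7)
  W5: (7, 5)
  W9: (7, 2)
  W6: (4, 2)
(2) SAFE. One safe sequence: W8, W6, W3, W9, W5, W1.
Key observation: the first exact fit in this order is W8 — it needs (2, 3) with (2, 3) free, meeting a requested resource to the last unit.
Check, step by step:
  pool = (2, 3)
  run W8 (needs (2, 3), free (2, 3)); after release of (3, 2) the pool is (5, 5)
  run W6 (needs (4, 2), free (5, 5)); after release of (0, 2) the pool is (5, 7)
  run W3 (needs (5, 2), free (5, 7)); after release of (3, 2) the pool is (8, 9)
  run W9 (needs (7, 2), free (8, 9)); after release of (1, 0) the pool is (9, 9)
  run W5 (needs (7, 5), free (9, 9)); after release of (1, 1) the pool is (10, 10)
  run W1 (needs (4, 7), free (10, 10)); after release of (3, 1) the pool is (13, 11)
(3) The exact count: 36 of the possible complete orderings are safe sequences.


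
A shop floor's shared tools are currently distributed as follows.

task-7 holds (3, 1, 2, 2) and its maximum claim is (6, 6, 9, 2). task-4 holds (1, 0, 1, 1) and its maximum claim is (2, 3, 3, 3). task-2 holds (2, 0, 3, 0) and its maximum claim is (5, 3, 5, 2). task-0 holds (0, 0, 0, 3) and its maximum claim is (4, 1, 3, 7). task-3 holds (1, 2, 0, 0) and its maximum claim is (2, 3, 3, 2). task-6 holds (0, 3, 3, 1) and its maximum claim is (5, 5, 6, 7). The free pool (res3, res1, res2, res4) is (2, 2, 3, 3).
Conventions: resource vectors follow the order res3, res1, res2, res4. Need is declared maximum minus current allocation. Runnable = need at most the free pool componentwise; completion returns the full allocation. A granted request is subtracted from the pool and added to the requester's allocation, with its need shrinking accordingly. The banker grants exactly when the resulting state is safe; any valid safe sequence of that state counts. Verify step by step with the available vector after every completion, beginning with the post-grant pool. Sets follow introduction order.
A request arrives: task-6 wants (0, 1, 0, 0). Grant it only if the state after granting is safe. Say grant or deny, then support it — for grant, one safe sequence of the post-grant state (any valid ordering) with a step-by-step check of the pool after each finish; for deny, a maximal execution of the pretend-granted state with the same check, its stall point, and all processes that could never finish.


GRANT — the state after the grant stays safe, e.g. via task-3, task-4, task-2, task-0, task-6, task-7.
Key observation: with (2, 1, 3, 3) left after the transfer, task-3 can run at once — the state stays safe.
Step-by-step check of the post-grant state:
  pool = (2, 1, 3, 3)
  task-3: need (1, 1, 3, 2) fits (2, 1, 3, 3); releases (1, 2, 0, 0), pool now (3, 3, 3, 3)
  task-4: need (1, 3, 2, 2) fits (3, 3, 3, 3); releases (1, 0, 1, 1), pool now (4, 3, 4, 4)
  task-2: need (3, 3, 2, 2) fits (4, 3, 4, 4); releases (2, 0, 3, 0), pool now (6, 3, 7, 4)
  task-0: need (4, 1, 3, 4) fits (6, 3, 7, 4); releases (0, 0, 0, 3), pool now (6, 3, 7, 7)
  task-6: need (5, 1, 3, 6) fits (6, 3, 7, 7); releases (0, 4, 3, 1), pool now (6, 7, 10, 8)
  task-7: need (3, 5, 7, 0) fits (6, 7, 10, 8); releases (3, 1, 2, 2), pool now (9, 8, 12, 10)


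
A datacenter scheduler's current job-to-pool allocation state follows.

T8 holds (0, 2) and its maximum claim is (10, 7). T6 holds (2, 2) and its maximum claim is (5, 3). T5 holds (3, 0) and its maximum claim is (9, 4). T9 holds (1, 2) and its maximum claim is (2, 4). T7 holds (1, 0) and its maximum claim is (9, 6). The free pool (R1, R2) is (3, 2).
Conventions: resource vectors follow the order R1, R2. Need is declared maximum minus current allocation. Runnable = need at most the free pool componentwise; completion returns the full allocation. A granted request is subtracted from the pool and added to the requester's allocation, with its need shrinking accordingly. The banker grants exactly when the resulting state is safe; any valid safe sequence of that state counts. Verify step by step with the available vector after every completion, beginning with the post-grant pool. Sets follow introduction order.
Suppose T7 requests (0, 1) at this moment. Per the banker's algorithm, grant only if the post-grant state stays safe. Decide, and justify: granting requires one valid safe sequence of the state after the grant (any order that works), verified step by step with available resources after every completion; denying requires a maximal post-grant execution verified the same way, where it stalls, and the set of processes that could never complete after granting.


GRANT. The post-grant state is safe; one safe sequence: T6, T9, T5, T7, T8.
Key observation: the grant leaves (3, 1) free — enough for T6, whose release restarts the cascade.
Check on the post-grant state, step by step:
  pool = (3, 1)
  run T6 (needs (3, 1), free (3, 1)); after release of (2, 2) the pool is (5, 3)
  run T9 (needs (1, 2), free (5, 3)); after release of (1, 2) the pool is (6, 5)
  run T5 (needs (6, 4), free (6, 5)); after release of (3, 0) the pool is (9, 5)
  run T7 (needs (8, 5), free (9, 5)); after release of (1, 1) the pool is (10, 6)
  run T8 (needs (10, 5), free (10, 6)); after release of (0, 2) the pool is (10, 8)


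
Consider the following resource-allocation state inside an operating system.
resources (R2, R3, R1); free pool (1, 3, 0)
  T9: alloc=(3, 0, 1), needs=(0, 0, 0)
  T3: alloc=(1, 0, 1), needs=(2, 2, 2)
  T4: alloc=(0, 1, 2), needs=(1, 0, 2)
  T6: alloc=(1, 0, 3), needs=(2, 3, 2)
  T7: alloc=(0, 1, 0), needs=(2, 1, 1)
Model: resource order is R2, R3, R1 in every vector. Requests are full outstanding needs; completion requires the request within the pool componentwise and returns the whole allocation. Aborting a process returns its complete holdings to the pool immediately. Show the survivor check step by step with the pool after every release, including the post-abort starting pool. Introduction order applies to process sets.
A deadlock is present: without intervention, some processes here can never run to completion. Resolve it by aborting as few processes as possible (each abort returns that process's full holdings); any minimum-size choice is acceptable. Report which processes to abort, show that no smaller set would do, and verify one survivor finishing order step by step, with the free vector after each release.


Minimum abort set: T4.
Key observation: the returned (0, 1, 2) from T4 is what brings T6 — unrunnable before, under any order — into play at step 2.
Minimality: the empty abort set fails — the state is deadlocked as it stands.
The survivors complete as T9, T6, T3, T7. Walking it through (starting from the post-abort pool):
  pool = (1, 4, 2)
  run T9 (needs (0, 0, 0), free (1, 4, 2)); after release of (3, 0, 1) the pool is (4, 4, 3)
  run T6 (needs (2, 3, 2), free (4, 4, 3)); after release of (1, 0, 3) the pool is (5, 4, 6)
  run T3 (needs (2, 2, 2), free (5, 4, 6)); after release of (1, 0, 1) the pool is (6, 4, 7)
  run T7 (needs (2, 1, 1), free (6, 4, 7)); after release of (0, 1, 0) the pool is (6, 5, 7)


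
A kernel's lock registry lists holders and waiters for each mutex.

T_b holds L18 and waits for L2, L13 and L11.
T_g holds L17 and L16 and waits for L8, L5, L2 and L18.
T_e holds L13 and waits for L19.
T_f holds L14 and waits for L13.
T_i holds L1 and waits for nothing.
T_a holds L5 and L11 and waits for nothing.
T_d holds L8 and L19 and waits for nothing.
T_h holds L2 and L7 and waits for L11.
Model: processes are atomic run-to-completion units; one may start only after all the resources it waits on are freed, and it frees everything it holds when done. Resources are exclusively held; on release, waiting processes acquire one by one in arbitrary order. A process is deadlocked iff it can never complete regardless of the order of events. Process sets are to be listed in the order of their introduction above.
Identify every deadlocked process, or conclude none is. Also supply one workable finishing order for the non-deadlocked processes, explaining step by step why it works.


The deadlocked set is empty.
Key observation: all waits point, directly or indirectly, at processes that can finish, so nothing is permanently blocked.
The rest can finish in the order T_a, T_d, T_e, T_f, T_h, T_b, T_g, T_i.
Step-by-step check:
  run T_a (it waits on nothing); releases L5 and L11
  run T_d (it waits on nothing); releases L8 and L19
  T_e waits on L19 — all released -> runs and releases L13
  T_f waits on L13 — all released -> runs and releases L14
  T_h waits on L11 — all released -> runs and releases L2 and L7
  T_b waits on L2, L13 and L11 — all released -> runs and releases L18
  T_g waits on L8, L5, L2 and L18 — all released -> runs and releases L17 and L16
  run T_i (it waits on nothing); releases L1


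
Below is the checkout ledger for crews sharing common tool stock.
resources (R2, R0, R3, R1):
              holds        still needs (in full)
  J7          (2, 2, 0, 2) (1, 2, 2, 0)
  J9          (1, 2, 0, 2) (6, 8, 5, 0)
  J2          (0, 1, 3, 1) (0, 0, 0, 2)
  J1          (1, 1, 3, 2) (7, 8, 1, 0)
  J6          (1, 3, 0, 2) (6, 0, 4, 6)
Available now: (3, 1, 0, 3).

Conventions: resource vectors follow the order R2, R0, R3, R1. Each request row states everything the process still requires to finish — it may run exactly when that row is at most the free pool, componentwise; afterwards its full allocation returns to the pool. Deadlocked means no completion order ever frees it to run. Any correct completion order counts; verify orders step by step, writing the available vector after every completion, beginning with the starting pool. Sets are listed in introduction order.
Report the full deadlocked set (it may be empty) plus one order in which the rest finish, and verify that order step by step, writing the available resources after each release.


Deadlocked set: J9, J1 and J6.
Key observation: J2, J7 can finish, but then (5, 4, 3, 6) is all there is, and the blocked group's R2 demands exceed it.
A valid finishing order for the others: J2, J7. Verifying each step:
  pool = (3, 1, 0, 3)
  J2: need (0, 0, 0, 2) fits (3, 1, 0, 3); releases (0, 1, 3, 1), pool now (3, 2, 3, 4)
  J7: need (1, 2, 2, 0) fits (3, 2, 3, 4); releases (2, 2, 0, 2), pool now (5, 4, 3, 6)
None of the blocked processes ever fits:
  J9 still needs (6, 8, 5, 0) but only (5, 4, 3, 6) is free — short on R2, R0 and R3
  J1 still needs (7, 8, 1, 0) but only (5, 4, 3, 6) is free — short on R2 and R0
  J6 still needs (6, 0, 4, 6) but only (5, 4, 3, 6) is free — short on R2 and R3


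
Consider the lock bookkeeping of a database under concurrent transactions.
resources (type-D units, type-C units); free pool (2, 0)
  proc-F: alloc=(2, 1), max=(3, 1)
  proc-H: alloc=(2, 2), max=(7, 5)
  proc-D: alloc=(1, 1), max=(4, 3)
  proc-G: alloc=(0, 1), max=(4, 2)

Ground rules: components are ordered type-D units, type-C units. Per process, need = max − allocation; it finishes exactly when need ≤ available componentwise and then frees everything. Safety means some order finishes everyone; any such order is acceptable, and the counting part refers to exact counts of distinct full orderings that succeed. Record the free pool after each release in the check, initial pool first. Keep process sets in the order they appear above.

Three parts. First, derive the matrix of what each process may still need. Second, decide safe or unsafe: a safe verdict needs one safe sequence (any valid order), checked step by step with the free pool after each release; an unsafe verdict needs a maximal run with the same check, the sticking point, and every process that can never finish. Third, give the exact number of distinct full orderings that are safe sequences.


(1) Outstanding need per process (order type-D units, type-C units):
  proc-F: (1, 0)
  proc-H: (5, 3)
  proc-D: (3, 2)
  proc-G: (4, 1)
(2) SAFE, for example via the order proc-F, proc-G, proc-D, proc-H.
Key observation: the order's first zero-slack moment is proc-G ((4, 1) needed, (4, 1) free — a requested resource with nothing to spare).
Check, step by step:
  pool = (2, 0)
  run proc-F (needs (1, 0), free (2, 0)); after release of (2, 1) the pool is (4, 1)
  run proc-G (needs (4, 1), free (4, 1)); after release of (0, 1) the pool is (4, 2)
  run proc-D (needs (3, 2), free (4, 2)); after release of (1, 1) the pool is (5, 3)
  run proc-H (needs (5, 3), free (5, 3)); after release of (2, 2) the pool is (7, 5)
(3) Precisely 1 of the possible complete orderings is a safe sequence.


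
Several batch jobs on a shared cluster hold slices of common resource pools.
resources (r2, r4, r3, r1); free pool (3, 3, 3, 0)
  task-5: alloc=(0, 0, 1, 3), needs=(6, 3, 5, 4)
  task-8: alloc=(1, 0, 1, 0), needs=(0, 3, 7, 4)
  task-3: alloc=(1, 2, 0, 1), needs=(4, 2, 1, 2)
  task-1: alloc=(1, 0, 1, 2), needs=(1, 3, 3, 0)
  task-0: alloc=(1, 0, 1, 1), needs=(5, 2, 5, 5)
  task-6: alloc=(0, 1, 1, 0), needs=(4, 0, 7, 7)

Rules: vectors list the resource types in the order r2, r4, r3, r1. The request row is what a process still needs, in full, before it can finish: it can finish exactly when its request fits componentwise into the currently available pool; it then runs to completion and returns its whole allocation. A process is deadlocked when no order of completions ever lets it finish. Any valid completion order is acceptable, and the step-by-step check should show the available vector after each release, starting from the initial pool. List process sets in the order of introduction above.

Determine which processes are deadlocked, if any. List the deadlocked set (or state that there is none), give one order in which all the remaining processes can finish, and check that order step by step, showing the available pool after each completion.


The deadlocked set is task-5, task-8, task-0 and task-6.
Key observation: r3 is the bottleneck — with task-1, task-3 done the pool holds (5, 5, 4, 3), short of every remaining need.
The rest can finish in the order task-1, task-3. Verifying each step:
  pool = (3, 3, 3, 0)
  task-1 needs (1, 3, 3, 0) <= (3, 3, 3, 0) -> finishes; pool += (1, 0, 1, 2) = (4, 3, 4, 2)
  task-3 needs (4, 2, 1, 2) <= (4, 3, 4, 2) -> finishes; pool += (1, 2, 0, 1) = (5, 5, 4, 3)
The stuck group stays short no matter what:
  task-5 cannot run: need (6, 3, 5, 4) vs free (5, 5, 4, 3) (insufficient r2, r3 and r1)
  task-8 cannot run: need (0, 3, 7, 4) vs free (5, 5, 4, 3) (insufficient r3 and r1)
  task-0 cannot run: need (5, 2, 5, 5) vs free (5, 5, 4, 3) (insufficient r3 and r1)
  task-6 cannot run: need (4, 0, 7, 7) vs free (5, 5, 4, 3) (insufficient r3 and r1)


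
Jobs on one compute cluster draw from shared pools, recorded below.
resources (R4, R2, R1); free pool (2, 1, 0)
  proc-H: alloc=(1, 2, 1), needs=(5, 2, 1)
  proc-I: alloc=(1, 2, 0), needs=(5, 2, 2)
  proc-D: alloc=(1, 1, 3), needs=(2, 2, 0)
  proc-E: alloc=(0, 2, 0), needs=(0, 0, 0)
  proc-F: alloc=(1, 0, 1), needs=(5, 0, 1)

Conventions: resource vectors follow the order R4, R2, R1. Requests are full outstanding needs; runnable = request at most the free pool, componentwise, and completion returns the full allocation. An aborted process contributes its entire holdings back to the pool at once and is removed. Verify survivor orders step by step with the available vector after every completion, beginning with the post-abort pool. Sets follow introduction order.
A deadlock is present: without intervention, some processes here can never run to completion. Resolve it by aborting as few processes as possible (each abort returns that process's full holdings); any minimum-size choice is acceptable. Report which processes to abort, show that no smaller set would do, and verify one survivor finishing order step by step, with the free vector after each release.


The answer: abort proc-H and proc-F.
Key observation: proc-I had no path to completion before; after the abort of proc-H and proc-F ((2, 2, 2) returned), step 3 is where it fits.
No one abort is enough; case by case: proc-H alone leaves proc-I blocked (short on R4); proc-I alone leaves proc-H blocked (short on R4); proc-D alone leaves proc-H blocked (short on R4); proc-E alone leaves proc-H blocked (short on R4); proc-F alone leaves proc-H blocked (short on R4).
The survivors complete as proc-D, proc-E, proc-I. Check, step by step (starting from the post-abort pool):
  pool = (4, 3, 2)
  run proc-D (needs (2, 2, 0), free (4, 3, 2)); after release of (1, 1, 3) the pool is (5, 4, 5)
  run proc-E (needs (0, 0, 0), free (5, 4, 5)); after release of (0, 2, 0) the pool is (5, 6, 5)
  run proc-I (needs (5, 2, 2), free (5, 6, 5)); after release of (1, 2, 0) the pool is (6, 8, 5)
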